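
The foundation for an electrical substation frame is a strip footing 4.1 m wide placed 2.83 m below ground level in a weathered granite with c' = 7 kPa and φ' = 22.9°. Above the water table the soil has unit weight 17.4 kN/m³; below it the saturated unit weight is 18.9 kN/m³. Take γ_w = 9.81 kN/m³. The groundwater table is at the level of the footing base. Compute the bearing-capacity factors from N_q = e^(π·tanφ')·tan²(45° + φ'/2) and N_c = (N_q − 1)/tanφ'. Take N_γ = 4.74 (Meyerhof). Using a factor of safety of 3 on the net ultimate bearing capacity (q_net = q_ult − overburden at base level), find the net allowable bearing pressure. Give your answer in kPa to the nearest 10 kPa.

N_q = e^(π·tan22.9°)·tan²(56.45°) = 8.57; N_c = (N_q − 1)/tanφ' = 17.93.
q = γ·D_f = 17.4 × 2.83 = 49.242 kPa.
For the ½γBN_γ term take γ' = 18.9 − 9.81 = 9.09 kN/m³ (soil below base is submerged).
c·N_c = 7 × 17.927 = 125.49 kPa
q·N_q = 49.242 × 8.5728 = 422.14 kPa
0.5·γ·B·N_γ = 0.5 × 9.09 × 4.1 × 4.74 = 88.328 kPa
q_ult = 125.49 + 422.14 + 88.328 = 635.96 kPa.
q_net = 635.96 − 49.242 = 586.72 kPa.
q_all(net) = 586.72 / 3 = 195.57 kPa.

q_all(net) ≈ 200 kPa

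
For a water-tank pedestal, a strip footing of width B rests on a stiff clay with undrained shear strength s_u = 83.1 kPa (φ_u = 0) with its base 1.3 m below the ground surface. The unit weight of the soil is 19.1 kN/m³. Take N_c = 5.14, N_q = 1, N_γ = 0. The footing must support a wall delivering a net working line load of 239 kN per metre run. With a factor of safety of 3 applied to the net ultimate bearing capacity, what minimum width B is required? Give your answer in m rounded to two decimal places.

q = γ·D_f = 19.1 × 1.3 = 24.83 kPa.
c·N_c = 83.1 × 5.14 = 427.13 kPa
q·N_q = 24.83 × 1 = 24.83 kPa
q_ult = 427.13 + 24.83 = 451.96 kPa.
For φ = 0 the ½γBN_γ term vanishes, so q_ult is independent of B. q_net = 451.96 − 24.83 = 427.13 kPa; q_all(net) = 427.13/3 = 142.38 kPa.
Required width B = w / q_all(net) = 239 / 142.38 = 1.679 m.

B = 1.68 m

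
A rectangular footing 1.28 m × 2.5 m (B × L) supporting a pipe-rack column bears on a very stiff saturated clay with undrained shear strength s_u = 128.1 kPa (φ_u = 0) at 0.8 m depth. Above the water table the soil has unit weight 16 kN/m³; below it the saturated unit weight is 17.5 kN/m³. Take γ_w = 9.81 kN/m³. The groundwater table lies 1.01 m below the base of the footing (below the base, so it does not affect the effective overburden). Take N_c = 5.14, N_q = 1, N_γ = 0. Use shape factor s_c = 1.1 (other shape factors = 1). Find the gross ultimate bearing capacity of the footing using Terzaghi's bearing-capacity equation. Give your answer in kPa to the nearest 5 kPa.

Effective surcharge at the founding depth q = γ·D_f = 16 × 0.8 = 12.8 kPa.
q_ult = c·N_c·s_c + q·N_q
     = 128.1 × 5.14 × 1.1 + 12.8 × 1
     = 724.28 + 12.8 = 737.08 kPa.

q_ult ≈ 735 kPa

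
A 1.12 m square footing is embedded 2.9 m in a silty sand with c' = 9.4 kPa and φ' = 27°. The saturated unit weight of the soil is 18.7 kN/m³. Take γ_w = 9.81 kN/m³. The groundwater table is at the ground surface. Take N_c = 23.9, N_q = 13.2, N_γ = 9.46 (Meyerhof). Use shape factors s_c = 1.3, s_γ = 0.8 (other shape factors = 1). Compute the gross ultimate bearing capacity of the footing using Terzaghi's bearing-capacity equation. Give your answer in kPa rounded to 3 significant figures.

q_ult ≈ 670 kPa

Water table at ground surface, so effective unit weight γ' = 18.7 − 9.81 = 8.89 kN/m³ is used throughout; overburden q = 8.89 × 2.9 = 25.781 kPa; the same γ' applies in the ½γBN_γ term.
Cohesion term c·N_c·s_c = 9.4 × 23.9 × 1.3 = 292.06 kPa; surcharge term q·N_q = 25.781 × 13.2 = 340.31 kPa; self-weight term 0.5·γ·B·N_γ·s_γ = 0.5 × 8.89 × 1.12 × 9.46 × 0.8 = 37.677 kPa.
q_ult = 292.06 + 340.31 + 37.677 = 670.04 kPa.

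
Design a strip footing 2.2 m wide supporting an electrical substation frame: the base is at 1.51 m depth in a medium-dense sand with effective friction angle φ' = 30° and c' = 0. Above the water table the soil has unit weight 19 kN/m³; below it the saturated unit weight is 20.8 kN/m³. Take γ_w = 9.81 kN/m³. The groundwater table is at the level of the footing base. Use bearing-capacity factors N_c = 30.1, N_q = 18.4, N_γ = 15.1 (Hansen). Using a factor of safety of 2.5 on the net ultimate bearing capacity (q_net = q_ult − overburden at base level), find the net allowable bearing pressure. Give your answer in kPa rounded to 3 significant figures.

Effective surcharge at the founding depth q = γ·D_f = 19 × 1.51 = 28.69 kPa.
The water table coincides with the base, so in the self-weight term γ → γ' = 10.99 kN/m³.
q_ult = q·N_q + 0.5·γ·B·N_γ
     = 28.69 × 18.4 + 0.5 × 10.99 × 2.2 × 15.1
     = 527.9 + 182.54 = 710.44 kPa.
q_net = 710.44 − 28.69 = 681.75 kPa.
q_all(net) = 681.75 / 2.5 = 272.7 kPa.

q_all(net) ≈ 273 kPa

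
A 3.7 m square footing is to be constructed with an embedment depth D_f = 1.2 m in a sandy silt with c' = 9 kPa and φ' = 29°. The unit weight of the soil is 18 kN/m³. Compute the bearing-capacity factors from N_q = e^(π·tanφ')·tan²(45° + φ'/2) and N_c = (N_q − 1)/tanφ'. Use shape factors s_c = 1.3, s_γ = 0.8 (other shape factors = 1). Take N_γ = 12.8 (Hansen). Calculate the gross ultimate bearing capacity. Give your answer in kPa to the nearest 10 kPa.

q_ult ≈ 1020 kPa

tan29° = 0.5543, so N_q = e^(π×0.5543)·tan²(59.5°) = 5.705 × 2.882 = 16.44.
N_c = (16.44 − 1)/tan29° = 27.86.
Effective surcharge at the founding depth q = γ·D_f = 18 × 1.2 = 21.6 kPa.
q_ult = c·N_c·s_c + q·N_q + 0.5·γ·B·N_γ·s_γ
     = 9 × 27.86 × 1.3 + 21.6 × 16.443 + 0.5 × 18 × 3.7 × 12.8 × 0.8
     = 325.97 + 355.18 + 340.99 = 1022.1 kPa.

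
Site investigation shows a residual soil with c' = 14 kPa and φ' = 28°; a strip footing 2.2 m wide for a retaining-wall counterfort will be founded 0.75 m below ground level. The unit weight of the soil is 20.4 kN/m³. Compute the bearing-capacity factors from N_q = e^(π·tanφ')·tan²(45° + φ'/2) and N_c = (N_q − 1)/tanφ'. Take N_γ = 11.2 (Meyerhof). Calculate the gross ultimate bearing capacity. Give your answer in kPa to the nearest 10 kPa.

q_ult ≈ 840 kPa

tan28° = 0.5317, so N_q = e^(π×0.5317)·tan²(59°) = 5.314 × 2.77 = 14.72.
N_c = (14.72 − 1)/tan28° = 25.8.
q = γ·D_f = 20.4 × 0.75 = 15.3 kPa.
c·N_c = 14 × 25.803 = 361.25 kPa
q·N_q = 15.3 × 14.72 = 225.21 kPa
0.5·γ·B·N_γ = 0.5 × 20.4 × 2.2 × 11.2 = 251.33 kPa
q_ult = 361.25 + 225.21 + 251.33 = 837.79 kPa.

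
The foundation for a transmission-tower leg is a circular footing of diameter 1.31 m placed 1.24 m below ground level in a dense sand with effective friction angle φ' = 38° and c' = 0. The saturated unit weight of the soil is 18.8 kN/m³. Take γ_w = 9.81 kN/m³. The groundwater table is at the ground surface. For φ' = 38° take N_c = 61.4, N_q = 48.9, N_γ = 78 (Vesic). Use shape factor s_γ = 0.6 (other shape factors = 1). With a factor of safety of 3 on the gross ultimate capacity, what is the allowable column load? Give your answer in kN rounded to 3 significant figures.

P_all ≈ 369 kN

γ' = 18.8 − 9.81 = 8.99 kN/m³ (submerged throughout). q = 8.99 × 1.24 = 11.148 kPa; the same γ' applies in the ½γBN_γ term.
q·N_q = 11.148 × 48.9 = 545.12 kPa
0.5·γ·B·N_γ·s_γ = 0.5 × 8.99 × 1.31 × 78 × 0.6 = 275.58 kPa
q_ult = 545.12 + 275.58 = 820.7 kPa.
Gross allowable pressure q_all = 820.7 / 3 = 273.57 kPa.
Footing area = 1.3478 m², so allowable column load = 273.57 × 1.3478 = 368.71 kN.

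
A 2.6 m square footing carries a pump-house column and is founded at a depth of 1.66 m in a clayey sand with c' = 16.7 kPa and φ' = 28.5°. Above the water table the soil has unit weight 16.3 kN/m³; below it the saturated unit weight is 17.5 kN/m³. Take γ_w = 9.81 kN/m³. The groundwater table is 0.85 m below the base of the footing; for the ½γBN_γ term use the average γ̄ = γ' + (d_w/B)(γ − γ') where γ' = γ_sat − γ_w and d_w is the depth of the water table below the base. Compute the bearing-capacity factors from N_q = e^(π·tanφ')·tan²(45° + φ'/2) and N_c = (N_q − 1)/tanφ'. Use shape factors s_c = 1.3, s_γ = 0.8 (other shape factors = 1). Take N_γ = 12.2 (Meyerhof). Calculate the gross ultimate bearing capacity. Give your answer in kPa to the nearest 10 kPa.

q_ult ≈ 1140 kPa

tan28.5° = 0.543, so N_q = e^(π×0.543)·tan²(59.25°) = 5.505 × 2.825 = 15.55.
N_c = (15.55 − 1)/tan28.5° = 26.81.
Effective surcharge at the founding depth q = γ·D_f = 16.3 × 1.66 = 27.058 kPa.
With d_w = 0.85 m < B, γ̄ = 7.69 + (0.85/2.6) × (16.3 − 7.69) = 10.505 kN/m³.
q_ult = c·N_c·s_c + q·N_q + 0.5·γ·B·N_γ·s_γ
     = 16.7 × 26.806 × 1.3 + 27.058 × 15.554 + 0.5 × 10.505 × 2.6 × 12.2 × 0.8
     = 581.96 + 420.87 + 133.28 = 1136.1 kPa.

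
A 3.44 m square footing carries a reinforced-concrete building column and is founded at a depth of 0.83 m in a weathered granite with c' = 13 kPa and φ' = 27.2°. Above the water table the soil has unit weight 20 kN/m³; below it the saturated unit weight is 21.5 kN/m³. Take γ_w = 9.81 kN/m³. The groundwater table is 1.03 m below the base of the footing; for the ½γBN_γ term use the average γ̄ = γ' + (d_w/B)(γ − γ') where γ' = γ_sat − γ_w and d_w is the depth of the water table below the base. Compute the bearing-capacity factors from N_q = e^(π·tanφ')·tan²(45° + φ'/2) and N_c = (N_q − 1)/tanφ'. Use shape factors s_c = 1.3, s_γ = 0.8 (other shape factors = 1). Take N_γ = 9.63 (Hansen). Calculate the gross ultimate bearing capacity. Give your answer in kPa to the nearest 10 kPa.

tan27.2° = 0.5139, so N_q = e^(π×0.5139)·tan²(58.6°) = 5.026 × 2.684 = 13.49.
N_c = (13.49 − 1)/tan27.2° = 24.3.
Effective surcharge at the founding depth q = γ·D_f = 20 × 0.83 = 16.6 kPa.
With d_w = 1.03 m < B, γ̄ = 11.69 + (1.03/3.44) × (20 − 11.69) = 14.178 kN/m³.
q_ult = c·N_c·s_c + q·N_q + 0.5·γ·B·N_γ·s_γ
     = 13 × 24.3 × 1.3 + 16.6 × 13.488 + 0.5 × 14.178 × 3.44 × 9.63 × 0.8
     = 410.67 + 223.91 + 187.87 = 822.45 kPa.

q_ult ≈ 820 kPa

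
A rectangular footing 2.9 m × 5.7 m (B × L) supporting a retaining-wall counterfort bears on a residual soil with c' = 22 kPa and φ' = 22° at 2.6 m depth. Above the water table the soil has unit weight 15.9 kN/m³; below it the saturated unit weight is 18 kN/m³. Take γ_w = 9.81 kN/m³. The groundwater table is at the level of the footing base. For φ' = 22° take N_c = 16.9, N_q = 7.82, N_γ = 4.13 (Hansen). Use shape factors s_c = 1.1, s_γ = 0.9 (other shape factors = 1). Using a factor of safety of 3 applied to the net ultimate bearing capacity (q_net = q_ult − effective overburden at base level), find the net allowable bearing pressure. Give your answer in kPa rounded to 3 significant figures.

q_all(net) ≈ 245 kPa

Overburden at base level: q = 15.9 × 2.6 = 41.34 kPa.
Below the base the soil is submerged, so the ½γBN_γ term uses γ' = 18 − 9.81 = 8.19 kN/m³.
Cohesion term c·N_c·s_c = 22 × 16.9 × 1.1 = 408.98 kPa; surcharge term q·N_q = 41.34 × 7.82 = 323.28 kPa; self-weight term 0.5·γ·B·N_γ·s_γ = 0.5 × 8.19 × 2.9 × 4.13 × 0.9 = 44.141 kPa.
q_ult = 408.98 + 323.28 + 44.141 = 776.4 kPa.
Net ultimate: q_net = 776.4 − 41.34 = 735.06 kPa.
q_all(net) = 735.06 / 3 = 245.02 kPa.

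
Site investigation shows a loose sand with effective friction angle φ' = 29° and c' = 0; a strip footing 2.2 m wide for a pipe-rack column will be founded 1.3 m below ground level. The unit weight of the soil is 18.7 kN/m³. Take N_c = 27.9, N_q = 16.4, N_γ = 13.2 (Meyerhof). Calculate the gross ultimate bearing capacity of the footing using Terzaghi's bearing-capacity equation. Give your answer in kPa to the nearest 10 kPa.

Overburden at base level: q = 18.7 × 1.3 = 24.31 kPa.
Surcharge term q·N_q = 24.31 × 16.4 = 398.68 kPa; self-weight term 0.5·γ·B·N_γ = 0.5 × 18.7 × 2.2 × 13.2 = 271.52 kPa.
q_ult = 398.68 + 271.52 = 670.21 kPa.

q_ult ≈ 670 kPa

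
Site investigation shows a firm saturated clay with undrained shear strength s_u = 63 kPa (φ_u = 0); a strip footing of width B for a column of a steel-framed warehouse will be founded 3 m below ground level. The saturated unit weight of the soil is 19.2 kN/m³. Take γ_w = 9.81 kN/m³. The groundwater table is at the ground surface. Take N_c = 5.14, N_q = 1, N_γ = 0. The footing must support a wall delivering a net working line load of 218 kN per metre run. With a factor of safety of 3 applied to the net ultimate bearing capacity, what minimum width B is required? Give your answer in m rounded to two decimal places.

B = 2.02 m

With the water table at the surface the whole profile is submerged: γ' = 19.2 − 9.81 = 9.39 kN/m³, so q = γ'·D_f = 28.17 kPa.
q_ult = c·N_c + q·N_q
     = 63 × 5.14 + 28.17 × 1
     = 323.82 + 28.17 = 351.99 kPa.
For φ = 0 the ½γBN_γ term vanishes, so q_ult is independent of B. q_net = 351.99 − 28.17 = 323.82 kPa; q_all(net) = 323.82/3 = 107.94 kPa.
Required width B = w / q_all(net) = 218 / 107.94 = 2.02 m.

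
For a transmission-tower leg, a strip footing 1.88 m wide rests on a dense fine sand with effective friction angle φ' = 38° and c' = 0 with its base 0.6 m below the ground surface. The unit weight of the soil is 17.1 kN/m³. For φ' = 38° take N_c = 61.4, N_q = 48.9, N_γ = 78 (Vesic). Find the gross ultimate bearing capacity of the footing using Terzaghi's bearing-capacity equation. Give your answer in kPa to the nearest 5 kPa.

q_ult ≈ 1755 kPa

Effective surcharge at the founding depth q = γ·D_f = 17.1 × 0.6 = 10.26 kPa.
q_ult = q·N_q + 0.5·γ·B·N_γ
     = 10.26 × 48.9 + 0.5 × 17.1 × 1.88 × 78
     = 501.71 + 1253.8 = 1755.5 kPa.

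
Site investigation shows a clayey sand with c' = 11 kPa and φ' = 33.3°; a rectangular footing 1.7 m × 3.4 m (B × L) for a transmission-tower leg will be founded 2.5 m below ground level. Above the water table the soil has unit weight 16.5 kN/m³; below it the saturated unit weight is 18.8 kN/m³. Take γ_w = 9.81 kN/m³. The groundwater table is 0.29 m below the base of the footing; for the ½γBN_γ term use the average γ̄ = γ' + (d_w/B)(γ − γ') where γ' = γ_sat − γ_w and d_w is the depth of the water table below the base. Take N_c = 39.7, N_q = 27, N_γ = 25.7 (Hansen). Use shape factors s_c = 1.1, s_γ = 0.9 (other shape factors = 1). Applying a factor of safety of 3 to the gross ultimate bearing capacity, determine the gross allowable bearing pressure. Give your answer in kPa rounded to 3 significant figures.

q_all ≈ 599 kPa

q = γ·D_f = 16.5 × 2.5 = 41.25 kPa.
γ' = 8.99 kN/m³; averaging over the depth B below the base, γ̄ = γ' + (d_w/B)(γ − γ') = 10.271 kN/m³.
c·N_c·s_c = 11 × 39.7 × 1.1 = 480.37 kPa
q·N_q = 41.25 × 27 = 1113.8 kPa
0.5·γ·B·N_γ·s_γ = 0.5 × 10.271 × 1.7 × 25.7 × 0.9 = 201.94 kPa
q_ult = 480.37 + 1113.8 + 201.94 = 1796.1 kPa.
q_all = q_ult / FS = 1796.1 / 3 = 598.69 kPa.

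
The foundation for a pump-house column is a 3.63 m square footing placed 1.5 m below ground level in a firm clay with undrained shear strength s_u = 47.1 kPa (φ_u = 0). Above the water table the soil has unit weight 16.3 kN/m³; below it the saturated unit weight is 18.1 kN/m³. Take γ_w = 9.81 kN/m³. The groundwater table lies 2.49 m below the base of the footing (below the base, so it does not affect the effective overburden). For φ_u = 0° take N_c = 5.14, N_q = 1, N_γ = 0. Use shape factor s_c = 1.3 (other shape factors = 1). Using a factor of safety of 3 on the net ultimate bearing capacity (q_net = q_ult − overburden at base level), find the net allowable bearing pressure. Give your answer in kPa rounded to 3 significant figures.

q_all(net) ≈ 105 kPa

Effective surcharge at the founding depth q = γ·D_f = 16.3 × 1.5 = 24.45 kPa.
q_ult = c·N_c·s_c + q·N_q
     = 47.1 × 5.14 × 1.3 + 24.45 × 1
     = 314.72 + 24.45 = 339.17 kPa.
q_net = 339.17 − 24.45 = 314.72 kPa.
q_all(net) = 314.72 / 3 = 104.91 kPa.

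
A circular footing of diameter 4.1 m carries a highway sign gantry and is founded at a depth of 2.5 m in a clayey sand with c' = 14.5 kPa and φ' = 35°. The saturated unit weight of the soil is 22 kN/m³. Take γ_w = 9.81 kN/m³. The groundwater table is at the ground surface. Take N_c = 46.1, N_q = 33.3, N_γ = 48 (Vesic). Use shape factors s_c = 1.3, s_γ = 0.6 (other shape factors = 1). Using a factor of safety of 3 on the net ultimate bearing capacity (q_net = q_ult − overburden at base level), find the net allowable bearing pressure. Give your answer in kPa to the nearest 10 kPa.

With the water table at the surface the whole profile is submerged: γ' = 22 − 9.81 = 12.19 kN/m³, so q = γ'·D_f = 30.475 kPa; the same γ' applies in the ½γBN_γ term.
q_ult = c·N_c·s_c + q·N_q + 0.5·γ·B·N_γ·s_γ
     = 14.5 × 46.1 × 1.3 + 30.475 × 33.3 + 0.5 × 12.19 × 4.1 × 48 × 0.6
     = 868.99 + 1014.8 + 719.7 = 2603.5 kPa.
q_net = 2603.5 − 30.475 = 2573 kPa.
q_all(net) = 2573 / 3 = 857.68 kPa.

q_all(net) ≈ 860 kPa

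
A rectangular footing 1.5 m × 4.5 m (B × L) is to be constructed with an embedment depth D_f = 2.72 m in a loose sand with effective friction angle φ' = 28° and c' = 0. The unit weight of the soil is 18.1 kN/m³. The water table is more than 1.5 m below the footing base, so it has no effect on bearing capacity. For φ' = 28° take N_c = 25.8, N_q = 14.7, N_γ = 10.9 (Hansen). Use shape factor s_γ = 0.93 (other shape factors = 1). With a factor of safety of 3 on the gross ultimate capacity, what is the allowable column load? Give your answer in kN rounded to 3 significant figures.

P_all ≈ 1940 kN

Overburden at base level: q = 18.1 × 2.72 = 49.232 kPa.
Surcharge term q·N_q = 49.232 × 14.7 = 723.71 kPa; self-weight term 0.5·γ·B·N_γ·s_γ = 0.5 × 18.1 × 1.5 × 10.9 × 0.93 = 137.61 kPa.
q_ult = 723.71 + 137.61 = 861.32 kPa.
Gross allowable pressure q_all = 861.32 / 3 = 287.11 kPa.
Footing area = 6.75 m², so allowable column load = 287.11 × 6.75 = 1938 kN.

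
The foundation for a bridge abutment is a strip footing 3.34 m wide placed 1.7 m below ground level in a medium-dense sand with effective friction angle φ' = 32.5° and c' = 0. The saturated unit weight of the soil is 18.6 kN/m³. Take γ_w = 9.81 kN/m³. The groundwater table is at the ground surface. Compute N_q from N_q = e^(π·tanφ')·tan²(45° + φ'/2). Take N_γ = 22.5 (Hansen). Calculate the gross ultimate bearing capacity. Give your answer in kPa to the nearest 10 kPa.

tan32.5° = 0.6371, so N_q = e^(π×0.6371)·tan²(61.25°) = 7.4 × 3.322 = 24.58.
γ' = 18.6 − 9.81 = 8.79 kN/m³ (submerged throughout). q = 8.79 × 1.7 = 14.943 kPa; the same γ' applies in the ½γBN_γ term.
q·N_q = 14.943 × 24.585 = 367.37 kPa
0.5·γ·B·N_γ = 0.5 × 8.79 × 3.34 × 22.5 = 330.28 kPa
q_ult = 367.37 + 330.28 = 697.65 kPa.

q_ult ≈ 700 kPa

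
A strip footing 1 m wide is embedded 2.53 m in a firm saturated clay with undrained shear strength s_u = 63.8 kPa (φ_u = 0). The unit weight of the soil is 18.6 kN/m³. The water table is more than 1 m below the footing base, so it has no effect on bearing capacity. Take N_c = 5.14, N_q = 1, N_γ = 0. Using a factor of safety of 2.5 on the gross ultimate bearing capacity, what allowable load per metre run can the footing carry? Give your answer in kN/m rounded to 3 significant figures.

Overburden at base level: q = 18.6 × 2.53 = 47.058 kPa.
Cohesion term c·N_c = 63.8 × 5.14 = 327.93 kPa; surcharge term q·N_q = 47.058 × 1 = 47.058 kPa.
q_ult = 327.93 + 47.058 = 374.99 kPa.
Gross allowable pressure q_all = 374.99 / 2.5 = 150 kPa.
Allowable wall load = q_all × B = 150 × 1 = 150 kN per metre run.

≈ 150 kN/m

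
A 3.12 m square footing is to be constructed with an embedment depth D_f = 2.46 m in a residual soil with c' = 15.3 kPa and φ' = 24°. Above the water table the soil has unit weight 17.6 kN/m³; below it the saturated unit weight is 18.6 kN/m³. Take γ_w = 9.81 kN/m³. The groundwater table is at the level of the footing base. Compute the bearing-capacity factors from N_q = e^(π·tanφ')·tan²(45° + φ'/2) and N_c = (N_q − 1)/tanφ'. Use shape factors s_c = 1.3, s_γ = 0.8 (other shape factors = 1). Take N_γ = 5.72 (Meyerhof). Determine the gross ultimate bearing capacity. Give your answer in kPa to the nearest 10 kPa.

q_ult ≈ 860 kPa

tan24° = 0.4452, so N_q = e^(π×0.4452)·tan²(57°) = 4.05 × 2.371 = 9.6.
N_c = (9.6 − 1)/tan24° = 19.32.
q = γ·D_f = 17.6 × 2.46 = 43.296 kPa.
For the ½γBN_γ term take γ' = 18.6 − 9.81 = 8.79 kN/m³ (soil below base is submerged).
c·N_c·s_c = 15.3 × 19.324 × 1.3 = 384.35 kPa
q·N_q = 43.296 × 9.6034 = 415.79 kPa
0.5·γ·B·N_γ·s_γ = 0.5 × 8.79 × 3.12 × 5.72 × 0.8 = 62.748 kPa
q_ult = 384.35 + 415.79 + 62.748 = 862.88 kPa.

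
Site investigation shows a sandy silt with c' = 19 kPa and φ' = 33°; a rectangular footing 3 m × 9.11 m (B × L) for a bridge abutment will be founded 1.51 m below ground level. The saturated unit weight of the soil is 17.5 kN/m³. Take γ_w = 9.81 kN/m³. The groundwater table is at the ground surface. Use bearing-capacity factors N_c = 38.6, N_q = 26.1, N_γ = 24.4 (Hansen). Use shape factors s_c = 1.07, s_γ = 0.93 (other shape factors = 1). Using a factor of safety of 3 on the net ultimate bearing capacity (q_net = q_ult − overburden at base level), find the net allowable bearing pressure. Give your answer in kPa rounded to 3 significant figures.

With the water table at the surface the whole profile is submerged: γ' = 17.5 − 9.81 = 7.69 kN/m³, so q = γ'·D_f = 11.612 kPa; the same γ' applies in the ½γBN_γ term.
q_ult = c·N_c·s_c + q·N_q + 0.5·γ·B·N_γ·s_γ
     = 19 × 38.6 × 1.07 + 11.612 × 26.1 + 0.5 × 7.69 × 3 × 24.4 × 0.93
     = 784.74 + 303.07 + 261.75 = 1349.6 kPa.
q_net = 1349.6 − 11.612 = 1337.9 kPa.
q_all(net) = 1337.9 / 3 = 445.98 kPa.

q_all(net) ≈ 446 kPa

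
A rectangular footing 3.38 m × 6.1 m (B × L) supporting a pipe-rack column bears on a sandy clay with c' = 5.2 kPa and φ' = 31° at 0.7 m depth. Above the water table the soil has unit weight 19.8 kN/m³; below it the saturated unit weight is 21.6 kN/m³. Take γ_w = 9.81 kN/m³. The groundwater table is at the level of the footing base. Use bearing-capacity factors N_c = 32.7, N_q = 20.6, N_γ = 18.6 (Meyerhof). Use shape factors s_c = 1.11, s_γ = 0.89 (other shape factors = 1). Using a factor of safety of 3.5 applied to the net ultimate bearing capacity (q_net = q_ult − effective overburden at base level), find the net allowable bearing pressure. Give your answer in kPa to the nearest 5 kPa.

Overburden at base level: q = 19.8 × 0.7 = 13.86 kPa.
Below the base the soil is submerged, so the ½γBN_γ term uses γ' = 21.6 − 9.81 = 11.79 kN/m³.
Cohesion term c·N_c·s_c = 5.2 × 32.7 × 1.11 = 188.74 kPa; surcharge term q·N_q = 13.86 × 20.6 = 285.52 kPa; self-weight term 0.5·γ·B·N_γ·s_γ = 0.5 × 11.79 × 3.38 × 18.6 × 0.89 = 329.84 kPa.
q_ult = 188.74 + 285.52 + 329.84 = 804.1 kPa.
Net ultimate: q_net = 804.1 − 13.86 = 790.24 kPa.
q_all(net) = 790.24 / 3.5 = 225.78 kPa.

q_all(net) ≈ 225 kPa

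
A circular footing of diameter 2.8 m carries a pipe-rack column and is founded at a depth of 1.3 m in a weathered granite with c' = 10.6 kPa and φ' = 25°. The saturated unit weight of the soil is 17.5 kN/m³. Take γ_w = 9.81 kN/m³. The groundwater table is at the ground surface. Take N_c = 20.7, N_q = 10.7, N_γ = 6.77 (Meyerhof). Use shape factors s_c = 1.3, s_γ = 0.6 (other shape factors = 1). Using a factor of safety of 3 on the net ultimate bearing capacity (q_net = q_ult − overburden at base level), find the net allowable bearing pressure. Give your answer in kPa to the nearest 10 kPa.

q_all(net) ≈ 140 kPa

γ' = 17.5 − 9.81 = 7.69 kN/m³ (submerged throughout). q = 7.69 × 1.3 = 9.997 kPa; the same γ' applies in the ½γBN_γ term.
c·N_c·s_c = 10.6 × 20.7 × 1.3 = 285.25 kPa
q·N_q = 9.997 × 10.7 = 106.97 kPa
0.5·γ·B·N_γ·s_γ = 0.5 × 7.69 × 2.8 × 6.77 × 0.6 = 43.731 kPa
q_ult = 285.25 + 106.97 + 43.731 = 435.95 kPa.
q_net = 435.95 − 9.997 = 425.95 kPa.
q_all(net) = 425.95 / 3 = 141.98 kPa.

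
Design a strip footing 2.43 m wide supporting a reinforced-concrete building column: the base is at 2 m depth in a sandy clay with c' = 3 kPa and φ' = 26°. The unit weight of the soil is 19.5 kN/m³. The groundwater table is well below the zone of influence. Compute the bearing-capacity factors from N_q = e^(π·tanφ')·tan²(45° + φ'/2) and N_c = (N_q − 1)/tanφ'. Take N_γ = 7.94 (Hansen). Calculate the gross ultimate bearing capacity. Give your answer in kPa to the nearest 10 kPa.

tan26° = 0.4877, so N_q = e^(π×0.4877)·tan²(58°) = 4.629 × 2.561 = 11.85.
N_c = (11.85 − 1)/tan26° = 22.25.
q = γ·D_f = 19.5 × 2 = 39 kPa.
c·N_c = 3 × 22.254 = 66.763 kPa
q·N_q = 39 × 11.854 = 462.31 kPa
0.5·γ·B·N_γ = 0.5 × 19.5 × 2.43 × 7.94 = 188.12 kPa
q_ult = 66.763 + 462.31 + 188.12 = 717.2 kPa.

q_ult ≈ 720 kPa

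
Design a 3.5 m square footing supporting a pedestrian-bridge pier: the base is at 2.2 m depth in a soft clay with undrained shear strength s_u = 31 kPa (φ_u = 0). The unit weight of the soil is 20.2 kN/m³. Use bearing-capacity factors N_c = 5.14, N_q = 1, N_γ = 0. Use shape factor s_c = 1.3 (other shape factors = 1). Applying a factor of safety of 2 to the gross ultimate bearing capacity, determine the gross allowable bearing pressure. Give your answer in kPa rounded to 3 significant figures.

Effective surcharge at the founding depth q = γ·D_f = 20.2 × 2.2 = 44.44 kPa.
q_ult = c·N_c·s_c + q·N_q
     = 31 × 5.14 × 1.3 + 44.44 × 1
     = 207.14 + 44.44 = 251.58 kPa.
q_all = q_ult / FS = 251.58 / 2 = 125.79 kPa.

q_all ≈ 126 kPa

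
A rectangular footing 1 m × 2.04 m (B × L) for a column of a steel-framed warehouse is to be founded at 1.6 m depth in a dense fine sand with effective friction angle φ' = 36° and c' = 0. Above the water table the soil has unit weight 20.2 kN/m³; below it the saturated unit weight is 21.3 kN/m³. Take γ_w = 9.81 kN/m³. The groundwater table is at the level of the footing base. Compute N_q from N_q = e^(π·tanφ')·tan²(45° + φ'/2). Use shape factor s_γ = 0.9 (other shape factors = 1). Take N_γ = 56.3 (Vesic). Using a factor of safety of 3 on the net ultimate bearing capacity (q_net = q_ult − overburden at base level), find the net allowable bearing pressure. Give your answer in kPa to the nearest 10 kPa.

q_all(net) ≈ 490 kPa

N_q = e^(π·tan36°)·tan²(63°) = 37.75.
Effective surcharge at the founding depth q = γ·D_f = 20.2 × 1.6 = 32.32 kPa.
The water table coincides with the base, so in the self-weight term γ → γ' = 11.49 kN/m³.
q_ult = q·N_q + 0.5·γ·B·N_γ·s_γ
     = 32.32 × 37.752 + 0.5 × 11.49 × 1 × 56.3 × 0.9
     = 1220.2 + 291.1 = 1511.3 kPa.
q_net = 1511.3 − 32.32 = 1478.9 kPa.
q_all(net) = 1478.9 / 3 = 492.98 kPa.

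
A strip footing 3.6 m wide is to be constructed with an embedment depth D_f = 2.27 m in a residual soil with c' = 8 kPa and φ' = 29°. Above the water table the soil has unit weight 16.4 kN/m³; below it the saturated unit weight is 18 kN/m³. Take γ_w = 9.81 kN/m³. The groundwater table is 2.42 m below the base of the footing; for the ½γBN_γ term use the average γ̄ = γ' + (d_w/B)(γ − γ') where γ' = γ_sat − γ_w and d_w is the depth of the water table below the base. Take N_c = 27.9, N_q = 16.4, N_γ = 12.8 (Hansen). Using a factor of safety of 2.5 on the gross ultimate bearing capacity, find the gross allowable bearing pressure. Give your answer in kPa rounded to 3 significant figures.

q_all ≈ 460 kPa

q = γ·D_f = 16.4 × 2.27 = 37.228 kPa.
γ' = 8.19 kN/m³; averaging over the depth B below the base, γ̄ = γ' + (d_w/B)(γ − γ') = 13.709 kN/m³.
c·N_c = 8 × 27.9 = 223.2 kPa
q·N_q = 37.228 × 16.4 = 610.54 kPa
0.5·γ·B·N_γ = 0.5 × 13.709 × 3.6 × 12.8 = 315.85 kPa
q_ult = 223.2 + 610.54 + 315.85 = 1149.6 kPa.
q_all = 1149.6 / 2.5 = 459.84 kPa.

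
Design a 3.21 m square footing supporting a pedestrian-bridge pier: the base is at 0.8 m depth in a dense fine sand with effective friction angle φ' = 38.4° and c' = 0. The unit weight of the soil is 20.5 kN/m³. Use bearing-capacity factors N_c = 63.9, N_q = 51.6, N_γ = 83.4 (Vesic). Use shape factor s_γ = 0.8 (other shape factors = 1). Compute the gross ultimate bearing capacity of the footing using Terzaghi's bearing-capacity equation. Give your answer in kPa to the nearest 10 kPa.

q = γ·D_f = 20.5 × 0.8 = 16.4 kPa.
q·N_q = 16.4 × 51.6 = 846.24 kPa
0.5·γ·B·N_γ·s_γ = 0.5 × 20.5 × 3.21 × 83.4 × 0.8 = 2195.3 kPa
q_ult = 846.24 + 2195.3 = 3041.5 kPa.

q_ult ≈ 3040 kPa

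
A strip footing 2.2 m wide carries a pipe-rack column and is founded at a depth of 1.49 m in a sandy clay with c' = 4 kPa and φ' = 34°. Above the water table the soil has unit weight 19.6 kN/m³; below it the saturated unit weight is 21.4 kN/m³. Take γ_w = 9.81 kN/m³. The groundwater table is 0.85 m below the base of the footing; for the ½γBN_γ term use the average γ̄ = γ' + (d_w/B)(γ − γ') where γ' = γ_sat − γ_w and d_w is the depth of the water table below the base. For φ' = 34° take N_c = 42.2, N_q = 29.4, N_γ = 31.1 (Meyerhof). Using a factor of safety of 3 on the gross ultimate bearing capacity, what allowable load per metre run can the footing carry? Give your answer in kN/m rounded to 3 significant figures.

≈ 1120 kN/m

Overburden at base level: q = 19.6 × 1.49 = 29.204 kPa.
The water table is 0.85 m below the base (< B = 2.2 m), so the ½γBN_γ term uses γ̄ = γ' + (d_w/B)(γ − γ') = 11.59 + (0.85/2.2)(19.6 − 11.59) = 14.685 kN/m³.
Cohesion term c·N_c = 4 × 42.2 = 168.8 kPa; surcharge term q·N_q = 29.204 × 29.4 = 858.6 kPa; self-weight term 0.5·γ·B·N_γ = 0.5 × 14.685 × 2.2 × 31.1 = 502.37 kPa.
q_ult = 168.8 + 858.6 + 502.37 = 1529.8 kPa.
Gross allowable pressure q_all = 1529.8 / 3 = 509.92 kPa.
Allowable wall load = q_all × B = 509.92 × 2.2 = 1121.8 kN per metre run.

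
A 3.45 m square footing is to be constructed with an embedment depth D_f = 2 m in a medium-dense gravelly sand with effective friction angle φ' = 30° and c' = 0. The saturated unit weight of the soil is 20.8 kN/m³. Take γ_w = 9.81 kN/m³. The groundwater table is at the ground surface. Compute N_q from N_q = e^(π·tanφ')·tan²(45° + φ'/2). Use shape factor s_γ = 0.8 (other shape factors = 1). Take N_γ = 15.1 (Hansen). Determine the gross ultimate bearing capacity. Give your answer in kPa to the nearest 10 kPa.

q_ult ≈ 630 kPa

tan30° = 0.5774, so N_q = e^(π×0.5774)·tan²(60°) = 6.134 × 3.0 = 18.4.
With the water table at the surface the whole profile is submerged: γ' = 20.8 − 9.81 = 10.99 kN/m³, so q = γ'·D_f = 21.98 kPa; the same γ' applies in the ½γBN_γ term.
q_ult = q·N_q + 0.5·γ·B·N_γ·s_γ
     = 21.98 × 18.401 + 0.5 × 10.99 × 3.45 × 15.1 × 0.8
     = 404.46 + 229.01 = 633.47 kPa.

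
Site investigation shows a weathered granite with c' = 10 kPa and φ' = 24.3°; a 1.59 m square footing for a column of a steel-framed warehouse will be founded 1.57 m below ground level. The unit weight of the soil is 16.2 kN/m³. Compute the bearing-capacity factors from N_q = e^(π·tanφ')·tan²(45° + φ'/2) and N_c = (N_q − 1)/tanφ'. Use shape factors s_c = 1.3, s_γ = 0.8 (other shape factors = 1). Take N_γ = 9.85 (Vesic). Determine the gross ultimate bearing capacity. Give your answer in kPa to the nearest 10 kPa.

tan24.3° = 0.4515, so N_q = e^(π×0.4515)·tan²(57.15°) = 4.131 × 2.399 = 9.91.
N_c = (9.91 − 1)/tan24.3° = 19.73.
Overburden at base level: q = 16.2 × 1.57 = 25.434 kPa.
Cohesion term c·N_c·s_c = 10 × 19.729 × 1.3 = 256.48 kPa; surcharge term q·N_q = 25.434 × 9.9081 = 252 kPa; self-weight term 0.5·γ·B·N_γ·s_γ = 0.5 × 16.2 × 1.59 × 9.85 × 0.8 = 101.49 kPa.
q_ult = 256.48 + 252 + 101.49 = 609.97 kPa.

q_ult ≈ 610 kPa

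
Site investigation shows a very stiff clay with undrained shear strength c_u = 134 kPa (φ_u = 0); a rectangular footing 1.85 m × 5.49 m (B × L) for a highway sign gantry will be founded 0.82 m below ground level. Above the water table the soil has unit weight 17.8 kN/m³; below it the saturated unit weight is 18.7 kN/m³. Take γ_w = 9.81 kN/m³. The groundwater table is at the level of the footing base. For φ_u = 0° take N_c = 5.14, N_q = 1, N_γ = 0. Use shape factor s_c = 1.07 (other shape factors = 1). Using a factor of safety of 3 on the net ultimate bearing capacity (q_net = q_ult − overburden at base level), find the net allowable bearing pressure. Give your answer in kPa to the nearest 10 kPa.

q_all(net) ≈ 250 kPa

Overburden at base level: q = 17.8 × 0.82 = 14.596 kPa.
Cohesion term c·N_c·s_c = 134 × 5.14 × 1.07 = 736.97 kPa; surcharge term q·N_q = 14.596 × 1 = 14.596 kPa.
q_ult = 736.97 + 14.596 = 751.57 kPa.
q_net = 751.57 − 14.596 = 736.97 kPa.
q_all(net) = 736.97 / 3 = 245.66 kPa.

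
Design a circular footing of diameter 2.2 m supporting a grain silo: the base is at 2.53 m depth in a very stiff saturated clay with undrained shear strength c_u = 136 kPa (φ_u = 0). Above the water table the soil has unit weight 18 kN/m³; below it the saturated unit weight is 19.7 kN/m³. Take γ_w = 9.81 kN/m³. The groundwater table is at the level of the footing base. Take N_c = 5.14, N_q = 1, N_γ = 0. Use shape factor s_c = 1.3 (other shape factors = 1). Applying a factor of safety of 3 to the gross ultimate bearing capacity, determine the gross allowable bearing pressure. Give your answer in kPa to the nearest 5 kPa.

Overburden at base level: q = 18 × 2.53 = 45.54 kPa.
Cohesion term c·N_c·s_c = 136 × 5.14 × 1.3 = 908.75 kPa; surcharge term q·N_q = 45.54 × 1 = 45.54 kPa.
q_ult = 908.75 + 45.54 = 954.29 kPa.
q_all = q_ult / FS = 954.29 / 3 = 318.1 kPa.

q_all ≈ 320 kPa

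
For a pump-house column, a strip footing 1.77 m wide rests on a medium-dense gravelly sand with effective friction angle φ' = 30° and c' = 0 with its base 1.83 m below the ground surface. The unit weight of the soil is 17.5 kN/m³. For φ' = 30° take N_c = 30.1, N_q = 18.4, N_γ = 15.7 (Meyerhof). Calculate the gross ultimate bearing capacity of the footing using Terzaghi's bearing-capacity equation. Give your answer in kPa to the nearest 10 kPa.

q = γ·D_f = 17.5 × 1.83 = 32.025 kPa.
q·N_q = 32.025 × 18.4 = 589.26 kPa
0.5·γ·B·N_γ = 0.5 × 17.5 × 1.77 × 15.7 = 243.15 kPa
q_ult = 589.26 + 243.15 = 832.41 kPa.

q_ult ≈ 830 kPa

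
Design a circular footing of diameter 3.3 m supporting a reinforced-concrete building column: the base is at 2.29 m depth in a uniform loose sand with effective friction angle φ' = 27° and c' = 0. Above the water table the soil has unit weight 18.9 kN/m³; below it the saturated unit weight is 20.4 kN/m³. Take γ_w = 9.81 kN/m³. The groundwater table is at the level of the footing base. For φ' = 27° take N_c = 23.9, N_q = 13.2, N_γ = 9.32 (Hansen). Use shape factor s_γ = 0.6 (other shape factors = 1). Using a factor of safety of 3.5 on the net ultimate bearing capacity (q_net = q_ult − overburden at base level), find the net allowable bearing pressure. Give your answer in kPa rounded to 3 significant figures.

Overburden at base level: q = 18.9 × 2.29 = 43.281 kPa.
Below the base the soil is submerged, so the ½γBN_γ term uses γ' = 20.4 − 9.81 = 10.59 kN/m³.
Surcharge term q·N_q = 43.281 × 13.2 = 571.31 kPa; self-weight term 0.5·γ·B·N_γ·s_γ = 0.5 × 10.59 × 3.3 × 9.32 × 0.6 = 97.712 kPa.
q_ult = 571.31 + 97.712 = 669.02 kPa.
q_net = 669.02 − 43.281 = 625.74 kPa.
q_all(net) = 625.74 / 3.5 = 178.78 kPa.

q_all(net) ≈ 179 kPa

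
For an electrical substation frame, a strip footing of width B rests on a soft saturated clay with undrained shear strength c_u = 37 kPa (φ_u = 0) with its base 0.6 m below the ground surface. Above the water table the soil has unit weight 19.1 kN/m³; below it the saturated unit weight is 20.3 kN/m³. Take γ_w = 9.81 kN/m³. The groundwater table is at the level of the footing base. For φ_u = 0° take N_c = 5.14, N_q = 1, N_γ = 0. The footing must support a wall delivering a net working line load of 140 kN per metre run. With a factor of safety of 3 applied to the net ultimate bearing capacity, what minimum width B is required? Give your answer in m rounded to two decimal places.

Effective surcharge at the founding depth q = γ·D_f = 19.1 × 0.6 = 11.46 kPa.
q_ult = c·N_c + q·N_q
     = 37 × 5.14 + 11.46 × 1
     = 190.18 + 11.46 = 201.64 kPa.
For φ = 0 the ½γBN_γ term vanishes, so q_ult is independent of B. q_net = 201.64 − 11.46 = 190.18 kPa; q_all(net) = 190.18/3 = 63.393 kPa.
Required width B = w / q_all(net) = 140 / 63.393 = 2.208 m.

B = 2.21 m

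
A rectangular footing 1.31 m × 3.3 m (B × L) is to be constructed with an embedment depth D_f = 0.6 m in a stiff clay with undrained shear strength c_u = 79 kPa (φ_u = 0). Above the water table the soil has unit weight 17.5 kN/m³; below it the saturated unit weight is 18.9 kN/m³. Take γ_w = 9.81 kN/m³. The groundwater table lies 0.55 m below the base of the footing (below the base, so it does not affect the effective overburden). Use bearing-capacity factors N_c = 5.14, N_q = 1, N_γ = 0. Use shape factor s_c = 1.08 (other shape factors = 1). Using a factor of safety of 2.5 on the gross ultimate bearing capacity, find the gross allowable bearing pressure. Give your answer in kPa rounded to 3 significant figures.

Effective surcharge at the founding depth q = γ·D_f = 17.5 × 0.6 = 10.5 kPa.
q_ult = c·N_c·s_c + q·N_q
     = 79 × 5.14 × 1.08 + 10.5 × 1
     = 438.54 + 10.5 = 449.04 kPa.
q_all = 449.04 / 2.5 = 179.62 kPa.

q_all ≈ 180 kPa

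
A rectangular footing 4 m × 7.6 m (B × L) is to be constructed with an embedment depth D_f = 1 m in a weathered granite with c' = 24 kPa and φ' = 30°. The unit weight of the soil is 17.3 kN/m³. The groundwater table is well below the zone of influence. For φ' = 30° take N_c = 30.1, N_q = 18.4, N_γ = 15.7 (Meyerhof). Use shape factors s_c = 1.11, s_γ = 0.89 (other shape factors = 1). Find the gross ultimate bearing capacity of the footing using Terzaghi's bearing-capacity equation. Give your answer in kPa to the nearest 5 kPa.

q = γ·D_f = 17.3 × 1 = 17.3 kPa.
c·N_c·s_c = 24 × 30.1 × 1.11 = 801.86 kPa
q·N_q = 17.3 × 18.4 = 318.32 kPa
0.5·γ·B·N_γ·s_γ = 0.5 × 17.3 × 4 × 15.7 × 0.89 = 483.47 kPa
q_ult = 801.86 + 318.32 + 483.47 = 1603.6 kPa.

q_ult ≈ 1605 kPa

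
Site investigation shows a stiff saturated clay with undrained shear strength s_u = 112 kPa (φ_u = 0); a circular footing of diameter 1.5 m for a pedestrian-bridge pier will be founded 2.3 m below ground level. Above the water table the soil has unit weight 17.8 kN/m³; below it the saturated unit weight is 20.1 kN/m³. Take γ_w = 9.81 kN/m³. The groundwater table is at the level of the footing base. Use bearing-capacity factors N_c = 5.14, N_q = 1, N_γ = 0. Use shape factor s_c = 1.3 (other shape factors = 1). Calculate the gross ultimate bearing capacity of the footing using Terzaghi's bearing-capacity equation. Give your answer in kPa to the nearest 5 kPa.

Effective surcharge at the founding depth q = γ·D_f = 17.8 × 2.3 = 40.94 kPa.
q_ult = c·N_c·s_c + q·N_q
     = 112 × 5.14 × 1.3 + 40.94 × 1
     = 748.38 + 40.94 = 789.32 kPa.

q_ult ≈ 790 kPa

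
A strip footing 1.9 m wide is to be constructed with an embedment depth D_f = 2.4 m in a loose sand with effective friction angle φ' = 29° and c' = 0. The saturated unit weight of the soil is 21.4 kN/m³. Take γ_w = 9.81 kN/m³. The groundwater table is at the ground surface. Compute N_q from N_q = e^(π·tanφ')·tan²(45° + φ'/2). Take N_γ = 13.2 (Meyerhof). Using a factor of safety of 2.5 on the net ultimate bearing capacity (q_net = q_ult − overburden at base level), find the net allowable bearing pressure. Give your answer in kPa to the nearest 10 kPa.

q_all(net) ≈ 230 kPa

N_q = e^(π·tan29°)·tan²(59.5°) = 16.44.
With the water table at the surface the whole profile is submerged: γ' = 21.4 − 9.81 = 11.59 kN/m³, so q = γ'·D_f = 27.816 kPa; the same γ' applies in the ½γBN_γ term.
q_ult = q·N_q + 0.5·γ·B·N_γ
     = 27.816 × 16.443 + 0.5 × 11.59 × 1.9 × 13.2
     = 457.39 + 145.34 = 602.73 kPa.
q_net = 602.73 − 27.816 = 574.91 kPa.
q_all(net) = 574.91 / 2.5 = 229.96 kPa.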